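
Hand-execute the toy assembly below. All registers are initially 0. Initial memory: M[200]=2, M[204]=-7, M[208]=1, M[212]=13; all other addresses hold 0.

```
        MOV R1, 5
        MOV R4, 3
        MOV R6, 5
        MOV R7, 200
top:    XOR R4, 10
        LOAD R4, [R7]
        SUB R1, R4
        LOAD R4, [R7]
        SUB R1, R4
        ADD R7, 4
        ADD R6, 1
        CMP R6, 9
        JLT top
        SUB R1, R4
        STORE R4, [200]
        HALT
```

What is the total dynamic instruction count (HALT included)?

MOV R1, 5 → R1=5
MOV R4, 3 → R4=3
MOV R6, 5 → R6=5
MOV R7, 200 → R7=200
XOR R4, 10 → R4=3^10=9
LOAD R4, [R7] → R4=M[200]=2
SUB R1, R4 → R1=5-2=3
LOAD R4, [R7] → R4=M[200]=2
SUB R1, R4 → R1=3-2=1
ADD R7, 4 → R7=200+4=204
ADD R6, 1 → R6=5+1=6
CMP R6, 9  (cmp 6,9)
JLT top: taken
XOR R4, 10 → R4=2^10=8
LOAD R4, [R7] → R4=M[204]=-7
SUB R1, R4 → R1=1-(-7)=8
LOAD R4, [R7] → R4=M[204]=-7
SUB R1, R4 → R1=8-(-7)=15
ADD R7, 4 → R7=204+4=208
ADD R6, 1 → R6=6+1=7
CMP R6, 9  (cmp 7,9)
JLT top: taken
XOR R4, 10 → R4=(-7)^10=-13
LOAD R4, [R7] → R4=M[208]=1
SUB R1, R4 → R1=15-1=14
LOAD R4, [R7] → R4=M[208]=1
SUB R1, R4 → R1=14-1=13
ADD R7, 4 → R7=208+4=212
ADD R6, 1 → R6=7+1=8
CMP R6, 9  (cmp 8,9)
JLT top: taken
XOR R4, 10 → R4=1^10=11
LOAD R4, [R7] → R4=M[212]=13
SUB R1, R4 → R1=13-13=0
LOAD R4, [R7] → R4=M[212]=13
SUB R1, R4 → R1=0-13=-13
ADD R7, 4 → R7=212+4=216
ADD R6, 1 → R6=8+1=9
CMP R6, 9  (cmp 9,9)
JLT top: not taken
SUB R1, R4 → R1=(-13)-13=-26
STORE R4, [200] → M[200]=13
halt.
Total executed instructions: 43.

43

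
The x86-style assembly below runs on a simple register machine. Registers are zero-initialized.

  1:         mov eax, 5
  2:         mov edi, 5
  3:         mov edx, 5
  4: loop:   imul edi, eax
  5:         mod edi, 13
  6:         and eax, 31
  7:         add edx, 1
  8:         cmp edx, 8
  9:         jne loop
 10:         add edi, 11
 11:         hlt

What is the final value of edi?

mov eax, 5 → eax=5
mov edi, 5 → edi=5
mov edx, 5 → edx=5
imul edi, eax → edi=5*5=25
mod edi, 13 → edi=25%13=12
and eax, 31 → eax=5&31=5
add edx, 1 → edx=5+1=6
cmp edx, 8  (cmp 6,8)
jne loop: taken
imul edi, eax → edi=12*5=60
mod edi, 13 → edi=60%13=8
and eax, 31 → eax=5&31=5
add edx, 1 → edx=6+1=7
cmp edx, 8  (cmp 7,8)
jne loop: taken
imul edi, eax → edi=8*5=40
mod edi, 13 → edi=40%13=1
and eax, 31 → eax=5&31=5
add edx, 1 → edx=7+1=8
cmp edx, 8  (cmp 8,8)
jne loop: not taken
add edi, 11 → edi=1+11=12
halt.

12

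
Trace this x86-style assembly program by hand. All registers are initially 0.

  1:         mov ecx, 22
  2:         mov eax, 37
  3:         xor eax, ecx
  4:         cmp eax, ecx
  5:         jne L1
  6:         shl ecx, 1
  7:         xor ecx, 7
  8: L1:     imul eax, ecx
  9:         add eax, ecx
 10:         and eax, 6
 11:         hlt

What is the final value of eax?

0

mov ecx, 22 → ecx=22
mov eax, 37 → eax=37
xor eax, ecx → eax=37^22=51
cmp eax, ecx  (cmp 51,22)
jne L1: taken
imul eax, ecx → eax=51*22=1122
add eax, ecx → eax=1122+22=1144
and eax, 6 → eax=1144&6=0
halt.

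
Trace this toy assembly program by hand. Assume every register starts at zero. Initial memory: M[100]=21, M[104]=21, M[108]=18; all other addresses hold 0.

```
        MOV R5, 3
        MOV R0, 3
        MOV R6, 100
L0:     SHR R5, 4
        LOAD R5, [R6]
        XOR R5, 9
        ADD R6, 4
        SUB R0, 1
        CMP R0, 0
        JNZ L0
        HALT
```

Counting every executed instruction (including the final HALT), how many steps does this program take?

MOV R5, 3 → R5=3
MOV R0, 3 → R0=3
MOV R6, 100 → R6=100
SHR R5, 4 → R5=3>>4=0
LOAD R5, [R6] → R5=M[100]=21
XOR R5, 9 → R5=21^9=28
ADD R6, 4 → R6=100+4=104
SUB R0, 1 → R0=3-1=2
CMP R0, 0  (cmp 2,0)
JNZ L0: taken
SHR R5, 4 → R5=28>>4=1
LOAD R5, [R6] → R5=M[104]=21
XOR R5, 9 → R5=21^9=28
ADD R6, 4 → R6=104+4=108
SUB R0, 1 → R0=2-1=1
CMP R0, 0  (cmp 1,0)
JNZ L0: taken
SHR R5, 4 → R5=28>>4=1
LOAD R5, [R6] → R5=M[108]=18
XOR R5, 9 → R5=18^9=27
ADD R6, 4 → R6=108+4=112
SUB R0, 1 → R0=1-1=0
CMP R0, 0  (cmp 0,0)
JNZ L0: not taken
halt.
Total executed instructions: 25.

25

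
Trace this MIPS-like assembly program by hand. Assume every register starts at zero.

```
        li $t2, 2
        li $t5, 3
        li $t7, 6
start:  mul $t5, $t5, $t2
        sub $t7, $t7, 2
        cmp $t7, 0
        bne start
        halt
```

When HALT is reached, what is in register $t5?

24

after li $t2, 2: $t2=2
after li $t5, 3: $t5=3
after li $t7, 6: $t7=6
after mul $t5, $t5, $t2: $t5=3*2=6
after sub $t7, $t7, 2: $t7=6-2=4
cmp $t7, 0  (cmp 4,0)
bne start: taken
after mul $t5, $t5, $t2: $t5=6*2=12
after sub $t7, $t7, 2: $t7=4-2=2
cmp $t7, 0  (cmp 2,0)
bne start: taken
after mul $t5, $t5, $t2: $t5=12*2=24
after sub $t7, $t7, 2: $t7=2-2=0
cmp $t7, 0  (cmp 0,0)
bne start: not taken
halt.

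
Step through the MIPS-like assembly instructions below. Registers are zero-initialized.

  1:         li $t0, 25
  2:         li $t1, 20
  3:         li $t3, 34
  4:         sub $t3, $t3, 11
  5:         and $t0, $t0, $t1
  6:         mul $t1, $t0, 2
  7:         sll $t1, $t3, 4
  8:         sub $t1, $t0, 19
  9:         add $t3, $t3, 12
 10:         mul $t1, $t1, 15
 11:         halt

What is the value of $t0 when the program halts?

li $t0, 25 → $t0=25
li $t1, 20 → $t1=20
li $t3, 34 → $t3=34
sub $t3, $t3, 11 → $t3=34-11=23
and $t0, $t0, $t1 → $t0=25&20=16
mul $t1, $t0, 2 → $t1=16*2=32
sll $t1, $t3, 4 → $t1=23<<4=368
sub $t1, $t0, 19 → $t1=16-19=-3
add $t3, $t3, 12 → $t3=23+12=35
mul $t1, $t1, 15 → $t1=(-3)*15=-45
halt.

16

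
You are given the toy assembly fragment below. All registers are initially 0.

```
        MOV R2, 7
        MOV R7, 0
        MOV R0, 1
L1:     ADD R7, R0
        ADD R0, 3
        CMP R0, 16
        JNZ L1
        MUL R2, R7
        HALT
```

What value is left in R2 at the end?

R2=7
R7=0
R0=1
R7=0+1=1
R0=1+3=4
CMP R0, 16  (cmp 4,16)
JNZ L1: taken
R7=1+4=5
R0=4+3=7
CMP R0, 16  (cmp 7,16)
JNZ L1: taken
R7=5+7=12
R0=7+3=10
CMP R0, 16  (cmp 10,16)
JNZ L1: taken
R7=12+10=22
R0=10+3=13
CMP R0, 16  (cmp 13,16)
JNZ L1: taken
R7=22+13=35
R0=13+3=16
CMP R0, 16  (cmp 16,16)
JNZ L1: not taken
R2=7*35=245
halt.

245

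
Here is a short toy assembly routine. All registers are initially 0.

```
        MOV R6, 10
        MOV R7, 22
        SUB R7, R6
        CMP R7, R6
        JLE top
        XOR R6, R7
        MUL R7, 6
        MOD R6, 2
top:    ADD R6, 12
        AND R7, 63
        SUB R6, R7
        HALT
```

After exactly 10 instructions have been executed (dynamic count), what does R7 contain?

8

MOV R6, 10 → R6=10
MOV R7, 22 → R7=22
SUB R7, R6 → R7=22-10=12
CMP R7, R6  (cmp 12,10)
JLE top: not taken
XOR R6, R7 → R6=10^12=6
MUL R7, 6 → R7=12*6=72
MOD R6, 2 → R6=6%2=0
ADD R6, 12 → R6=0+12=12
AND R7, 63 → R7=72&63=8
After step 10: R7 = 8.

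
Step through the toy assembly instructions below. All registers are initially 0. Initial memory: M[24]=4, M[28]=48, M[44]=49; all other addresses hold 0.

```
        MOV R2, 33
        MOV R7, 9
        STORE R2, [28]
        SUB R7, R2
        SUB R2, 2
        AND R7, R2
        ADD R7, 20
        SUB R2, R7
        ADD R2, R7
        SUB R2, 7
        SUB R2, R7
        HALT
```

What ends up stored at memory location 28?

33

R2=33
R7=9
STORE R2, [28] → M[28]=33
R7=9-33=-24
R2=33-2=31
R7=(-24)&31=8
R7=8+20=28
R2=31-28=3
R2=3+28=31
R2=31-7=24
R2=24-28=-4
halt.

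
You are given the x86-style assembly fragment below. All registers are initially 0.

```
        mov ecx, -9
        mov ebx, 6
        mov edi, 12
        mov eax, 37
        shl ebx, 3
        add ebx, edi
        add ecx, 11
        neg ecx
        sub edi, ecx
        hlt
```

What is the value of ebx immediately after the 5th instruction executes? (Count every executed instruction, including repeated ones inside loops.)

48

ecx=-9
ebx=6
edi=12
eax=37
ebx=6<<3=48
After step 5: ebx = 48.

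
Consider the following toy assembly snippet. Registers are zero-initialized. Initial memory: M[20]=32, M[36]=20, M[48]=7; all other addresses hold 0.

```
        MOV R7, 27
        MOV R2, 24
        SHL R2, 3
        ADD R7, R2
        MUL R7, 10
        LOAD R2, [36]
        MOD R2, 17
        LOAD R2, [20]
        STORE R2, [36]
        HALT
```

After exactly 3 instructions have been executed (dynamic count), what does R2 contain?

R7=27
R2=24
R2=24<<3=192
After step 3: R2 = 192.

192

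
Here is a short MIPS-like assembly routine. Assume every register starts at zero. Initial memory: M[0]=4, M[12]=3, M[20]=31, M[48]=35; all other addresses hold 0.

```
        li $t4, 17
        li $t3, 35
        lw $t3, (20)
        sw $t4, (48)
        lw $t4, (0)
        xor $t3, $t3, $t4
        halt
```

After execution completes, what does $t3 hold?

27

li $t4, 17 → $t4=17
li $t3, 35 → $t3=35
lw $t3, (20) → $t3=M[20]=31
sw $t4, (48) → M[48]=17
lw $t4, (0) → $t4=M[0]=4
xor $t3, $t3, $t4 → $t3=31^4=27
halt.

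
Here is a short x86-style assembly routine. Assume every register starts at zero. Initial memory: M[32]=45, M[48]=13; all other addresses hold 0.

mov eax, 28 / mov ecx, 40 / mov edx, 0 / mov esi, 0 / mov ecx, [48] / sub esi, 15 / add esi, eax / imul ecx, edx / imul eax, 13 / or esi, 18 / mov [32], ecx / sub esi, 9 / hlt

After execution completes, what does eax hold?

mov eax, 28 → eax=28
mov ecx, 40 → ecx=40
mov edx, 0 → edx=0
mov esi, 0 → esi=0
mov ecx, [48] → ecx=M[48]=13
sub esi, 15 → esi=0-15=-15
add esi, eax → esi=(-15)+28=13
imul ecx, edx → ecx=13*0=0
imul eax, 13 → eax=28*13=364
or esi, 18 → esi=13|18=31
mov [32], ecx → M[32]=0
sub esi, 9 → esi=31-9=22
halt.

364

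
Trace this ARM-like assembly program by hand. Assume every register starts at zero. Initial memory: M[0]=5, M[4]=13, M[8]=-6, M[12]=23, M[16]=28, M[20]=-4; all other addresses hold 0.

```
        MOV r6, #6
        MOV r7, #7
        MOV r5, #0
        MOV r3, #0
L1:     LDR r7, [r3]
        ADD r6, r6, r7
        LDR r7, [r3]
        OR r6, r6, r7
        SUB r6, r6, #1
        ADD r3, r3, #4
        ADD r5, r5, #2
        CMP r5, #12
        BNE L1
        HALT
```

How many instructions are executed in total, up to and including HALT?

MOV r6, #6 → r6=6
MOV r7, #7 → r7=7
MOV r5, #0 → r5=0
MOV r3, #0 → r3=0
LDR r7, [r3] → r7=M[0]=5
ADD r6, r6, r7 → r6=6+5=11
LDR r7, [r3] → r7=M[0]=5
OR r6, r6, r7 → r6=11|5=15
SUB r6, r6, #1 → r6=15-1=14
ADD r3, r3, #4 → r3=0+4=4
ADD r5, r5, #2 → r5=0+2=2
CMP r5, #12  (cmp 2,12)
BNE L1: taken
LDR r7, [r3] → r7=M[4]=13
ADD r6, r6, r7 → r6=14+13=27
LDR r7, [r3] → r7=M[4]=13
OR r6, r6, r7 → r6=27|13=31
SUB r6, r6, #1 → r6=31-1=30
ADD r3, r3, #4 → r3=4+4=8
ADD r5, r5, #2 → r5=2+2=4
CMP r5, #12  (cmp 4,12)
BNE L1: taken
LDR r7, [r3] → r7=M[8]=-6
ADD r6, r6, r7 → r6=30+(-6)=24
LDR r7, [r3] → r7=M[8]=-6
OR r6, r6, r7 → r6=24|(-6)=-6
SUB r6, r6, #1 → r6=(-6)-1=-7
ADD r3, r3, #4 → r3=8+4=12
ADD r5, r5, #2 → r5=4+2=6
CMP r5, #12  (cmp 6,12)
BNE L1: taken
LDR r7, [r3] → r7=M[12]=23
ADD r6, r6, r7 → r6=(-7)+23=16
LDR r7, [r3] → r7=M[12]=23
OR r6, r6, r7 → r6=16|23=23
SUB r6, r6, #1 → r6=23-1=22
ADD r3, r3, #4 → r3=12+4=16
ADD r5, r5, #2 → r5=6+2=8
CMP r5, #12  (cmp 8,12)
BNE L1: taken
LDR r7, [r3] → r7=M[16]=28
ADD r6, r6, r7 → r6=22+28=50
LDR r7, [r3] → r7=M[16]=28
OR r6, r6, r7 → r6=50|28=62
SUB r6, r6, #1 → r6=62-1=61
ADD r3, r3, #4 → r3=16+4=20
ADD r5, r5, #2 → r5=8+2=10
CMP r5, #12  (cmp 10,12)
BNE L1: taken
LDR r7, [r3] → r7=M[20]=-4
ADD r6, r6, r7 → r6=61+(-4)=57
LDR r7, [r3] → r7=M[20]=-4
OR r6, r6, r7 → r6=57|(-4)=-3
SUB r6, r6, #1 → r6=(-3)-1=-4
ADD r3, r3, #4 → r3=20+4=24
ADD r5, r5, #2 → r5=10+2=12
CMP r5, #12  (cmp 12,12)
BNE L1: not taken
halt.
Total executed instructions: 59.

59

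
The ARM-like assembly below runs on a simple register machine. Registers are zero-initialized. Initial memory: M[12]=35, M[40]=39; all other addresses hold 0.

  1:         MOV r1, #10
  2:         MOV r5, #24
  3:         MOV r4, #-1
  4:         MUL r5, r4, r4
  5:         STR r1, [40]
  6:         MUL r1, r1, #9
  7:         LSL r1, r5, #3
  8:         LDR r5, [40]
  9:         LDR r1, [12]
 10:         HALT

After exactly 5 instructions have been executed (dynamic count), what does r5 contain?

after MOV r1, #10: r1=10
after MOV r5, #24: r5=24
after MOV r4, #-1: r4=-1
after MUL r5, r4, r4: r5=(-1)*(-1)=1
STR r1, [40] → M[40]=10
After step 5: r5 = 1.

1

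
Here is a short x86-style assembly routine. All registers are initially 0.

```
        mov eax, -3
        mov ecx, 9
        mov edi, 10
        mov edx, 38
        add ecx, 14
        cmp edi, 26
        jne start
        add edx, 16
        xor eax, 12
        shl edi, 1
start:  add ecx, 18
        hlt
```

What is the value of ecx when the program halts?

41

mov eax, -3 → eax=-3
mov ecx, 9 → ecx=9
mov edi, 10 → edi=10
mov edx, 38 → edx=38
add ecx, 14 → ecx=9+14=23
cmp edi, 26  (cmp 10,26)
jne start: taken
add ecx, 18 → ecx=23+18=41
halt.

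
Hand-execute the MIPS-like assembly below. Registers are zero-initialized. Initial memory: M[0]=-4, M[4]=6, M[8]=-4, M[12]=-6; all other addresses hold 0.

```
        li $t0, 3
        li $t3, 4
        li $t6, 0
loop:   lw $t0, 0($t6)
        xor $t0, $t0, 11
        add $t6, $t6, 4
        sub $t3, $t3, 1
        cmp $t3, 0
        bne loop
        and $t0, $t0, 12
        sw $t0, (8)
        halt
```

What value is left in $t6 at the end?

16

after li $t0, 3: $t0=3
after li $t3, 4: $t3=4
after li $t6, 0: $t6=0
after lw $t0, 0($t6): $t0=M[0]=-4
after xor $t0, $t0, 11: $t0=(-4)^11=-9
after add $t6, $t6, 4: $t6=0+4=4
after sub $t3, $t3, 1: $t3=4-1=3
cmp $t3, 0  (cmp 3,0)
bne loop: taken
after lw $t0, 0($t6): $t0=M[4]=6
after xor $t0, $t0, 11: $t0=6^11=13
after add $t6, $t6, 4: $t6=4+4=8
after sub $t3, $t3, 1: $t3=3-1=2
cmp $t3, 0  (cmp 2,0)
bne loop: taken
after lw $t0, 0($t6): $t0=M[8]=-4
after xor $t0, $t0, 11: $t0=(-4)^11=-9
after add $t6, $t6, 4: $t6=8+4=12
after sub $t3, $t3, 1: $t3=2-1=1
cmp $t3, 0  (cmp 1,0)
bne loop: taken
after lw $t0, 0($t6): $t0=M[12]=-6
after xor $t0, $t0, 11: $t0=(-6)^11=-15
after add $t6, $t6, 4: $t6=12+4=16
after sub $t3, $t3, 1: $t3=1-1=0
cmp $t3, 0  (cmp 0,0)
bne loop: not taken
after and $t0, $t0, 12: $t0=(-15)&12=0
sw $t0, (8) → M[8]=0
halt.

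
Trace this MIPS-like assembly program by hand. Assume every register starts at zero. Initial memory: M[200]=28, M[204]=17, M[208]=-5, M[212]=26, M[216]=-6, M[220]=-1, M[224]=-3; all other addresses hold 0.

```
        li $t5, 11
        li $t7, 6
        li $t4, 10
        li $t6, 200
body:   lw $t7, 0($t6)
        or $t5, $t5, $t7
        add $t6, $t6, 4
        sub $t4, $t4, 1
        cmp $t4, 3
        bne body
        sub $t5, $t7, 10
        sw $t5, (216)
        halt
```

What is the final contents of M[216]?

li $t5, 11 → $t5=11
li $t7, 6 → $t7=6
li $t4, 10 → $t4=10
li $t6, 200 → $t6=200
lw $t7, 0($t6) → $t7=M[200]=28
or $t5, $t5, $t7 → $t5=11|28=31
add $t6, $t6, 4 → $t6=200+4=204
sub $t4, $t4, 1 → $t4=10-1=9
cmp $t4, 3  (cmp 9,3)
bne body: taken
lw $t7, 0($t6) → $t7=M[204]=17
or $t5, $t5, $t7 → $t5=31|17=31
add $t6, $t6, 4 → $t6=204+4=208
sub $t4, $t4, 1 → $t4=9-1=8
cmp $t4, 3  (cmp 8,3)
bne body: taken
lw $t7, 0($t6) → $t7=M[208]=-5
or $t5, $t5, $t7 → $t5=31|(-5)=-1
add $t6, $t6, 4 → $t6=208+4=212
sub $t4, $t4, 1 → $t4=8-1=7
cmp $t4, 3  (cmp 7,3)
bne body: taken
lw $t7, 0($t6) → $t7=M[212]=26
or $t5, $t5, $t7 → $t5=(-1)|26=-1
add $t6, $t6, 4 → $t6=212+4=216
sub $t4, $t4, 1 → $t4=7-1=6
cmp $t4, 3  (cmp 6,3)
bne body: taken
lw $t7, 0($t6) → $t7=M[216]=-6
or $t5, $t5, $t7 → $t5=(-1)|(-6)=-1
add $t6, $t6, 4 → $t6=216+4=220
sub $t4, $t4, 1 → $t4=6-1=5
cmp $t4, 3  (cmp 5,3)
bne body: taken
lw $t7, 0($t6) → $t7=M[220]=-1
or $t5, $t5, $t7 → $t5=(-1)|(-1)=-1
add $t6, $t6, 4 → $t6=220+4=224
sub $t4, $t4, 1 → $t4=5-1=4
cmp $t4, 3  (cmp 4,3)
bne body: taken
lw $t7, 0($t6) → $t7=M[224]=-3
or $t5, $t5, $t7 → $t5=(-1)|(-3)=-1
add $t6, $t6, 4 → $t6=224+4=228
sub $t4, $t4, 1 → $t4=4-1=3
cmp $t4, 3  (cmp 3,3)
bne body: not taken
sub $t5, $t7, 10 → $t5=(-3)-10=-13
sw $t5, (216) → M[216]=-13
halt.

-13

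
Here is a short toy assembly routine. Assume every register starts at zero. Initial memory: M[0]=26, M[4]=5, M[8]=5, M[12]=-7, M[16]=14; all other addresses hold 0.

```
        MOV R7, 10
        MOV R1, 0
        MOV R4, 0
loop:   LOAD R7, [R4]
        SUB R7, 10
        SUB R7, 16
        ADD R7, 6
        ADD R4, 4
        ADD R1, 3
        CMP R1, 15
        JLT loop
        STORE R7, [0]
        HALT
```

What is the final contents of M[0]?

-6

MOV R7, 10 → R7=10
MOV R1, 0 → R1=0
MOV R4, 0 → R4=0
LOAD R7, [R4] → R7=M[0]=26
SUB R7, 10 → R7=26-10=16
SUB R7, 16 → R7=16-16=0
ADD R7, 6 → R7=0+6=6
ADD R4, 4 → R4=0+4=4
ADD R1, 3 → R1=0+3=3
CMP R1, 15  (cmp 3,15)
JLT loop: taken
LOAD R7, [R4] → R7=M[4]=5
SUB R7, 10 → R7=5-10=-5
SUB R7, 16 → R7=(-5)-16=-21
ADD R7, 6 → R7=(-21)+6=-15
ADD R4, 4 → R4=4+4=8
ADD R1, 3 → R1=3+3=6
CMP R1, 15  (cmp 6,15)
JLT loop: taken
LOAD R7, [R4] → R7=M[8]=5
SUB R7, 10 → R7=5-10=-5
SUB R7, 16 → R7=(-5)-16=-21
ADD R7, 6 → R7=(-21)+6=-15
ADD R4, 4 → R4=8+4=12
ADD R1, 3 → R1=6+3=9
CMP R1, 15  (cmp 9,15)
JLT loop: taken
LOAD R7, [R4] → R7=M[12]=-7
SUB R7, 10 → R7=(-7)-10=-17
SUB R7, 16 → R7=(-17)-16=-33
ADD R7, 6 → R7=(-33)+6=-27
ADD R4, 4 → R4=12+4=16
ADD R1, 3 → R1=9+3=12
CMP R1, 15  (cmp 12,15)
JLT loop: taken
LOAD R7, [R4] → R7=M[16]=14
SUB R7, 10 → R7=14-10=4
SUB R7, 16 → R7=4-16=-12
ADD R7, 6 → R7=(-12)+6=-6
ADD R4, 4 → R4=16+4=20
ADD R1, 3 → R1=12+3=15
CMP R1, 15  (cmp 15,15)
JLT loop: not taken
STORE R7, [0] → M[0]=-6
halt.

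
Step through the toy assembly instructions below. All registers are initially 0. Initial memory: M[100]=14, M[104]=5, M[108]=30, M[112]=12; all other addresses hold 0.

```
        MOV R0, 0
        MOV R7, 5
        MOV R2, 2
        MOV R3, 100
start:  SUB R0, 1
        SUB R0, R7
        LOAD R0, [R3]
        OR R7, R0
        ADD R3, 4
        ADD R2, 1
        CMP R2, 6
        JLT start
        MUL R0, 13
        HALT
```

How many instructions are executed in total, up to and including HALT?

MOV R0, 0 → R0=0
MOV R7, 5 → R7=5
MOV R2, 2 → R2=2
MOV R3, 100 → R3=100
SUB R0, 1 → R0=0-1=-1
SUB R0, R7 → R0=(-1)-5=-6
LOAD R0, [R3] → R0=M[100]=14
OR R7, R0 → R7=5|14=15
ADD R3, 4 → R3=100+4=104
ADD R2, 1 → R2=2+1=3
CMP R2, 6  (cmp 3,6)
JLT start: taken
SUB R0, 1 → R0=14-1=13
SUB R0, R7 → R0=13-15=-2
LOAD R0, [R3] → R0=M[104]=5
OR R7, R0 → R7=15|5=15
ADD R3, 4 → R3=104+4=108
ADD R2, 1 → R2=3+1=4
CMP R2, 6  (cmp 4,6)
JLT start: taken
SUB R0, 1 → R0=5-1=4
SUB R0, R7 → R0=4-15=-11
LOAD R0, [R3] → R0=M[108]=30
OR R7, R0 → R7=15|30=31
ADD R3, 4 → R3=108+4=112
ADD R2, 1 → R2=4+1=5
CMP R2, 6  (cmp 5,6)
JLT start: taken
SUB R0, 1 → R0=30-1=29
SUB R0, R7 → R0=29-31=-2
LOAD R0, [R3] → R0=M[112]=12
OR R7, R0 → R7=31|12=31
ADD R3, 4 → R3=112+4=116
ADD R2, 1 → R2=5+1=6
CMP R2, 6  (cmp 6,6)
JLT start: not taken
MUL R0, 13 → R0=12*13=156
halt.
Total executed instructions: 38.

38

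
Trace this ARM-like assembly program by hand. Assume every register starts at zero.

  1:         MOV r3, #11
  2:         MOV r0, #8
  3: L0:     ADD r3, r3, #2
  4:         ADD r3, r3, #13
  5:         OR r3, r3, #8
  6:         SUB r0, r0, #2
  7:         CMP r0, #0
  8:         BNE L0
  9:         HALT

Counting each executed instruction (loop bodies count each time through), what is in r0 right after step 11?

MOV r3, #11 → r3=11
MOV r0, #8 → r0=8
ADD r3, r3, #2 → r3=11+2=13
ADD r3, r3, #13 → r3=13+13=26
OR r3, r3, #8 → r3=26|8=26
SUB r0, r0, #2 → r0=8-2=6
CMP r0, #0  (cmp 6,0)
BNE L0: taken
ADD r3, r3, #2 → r3=26+2=28
ADD r3, r3, #13 → r3=28+13=41
OR r3, r3, #8 → r3=41|8=41
After step 11: r0 = 6.

6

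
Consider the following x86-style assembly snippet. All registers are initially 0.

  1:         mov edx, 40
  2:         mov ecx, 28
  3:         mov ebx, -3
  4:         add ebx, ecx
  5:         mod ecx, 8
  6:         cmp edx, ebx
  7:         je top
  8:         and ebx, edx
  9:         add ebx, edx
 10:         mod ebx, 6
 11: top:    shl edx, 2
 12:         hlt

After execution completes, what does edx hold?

160

after mov edx, 40: edx=40
after mov ecx, 28: ecx=28
after mov ebx, -3: ebx=-3
after add ebx, ecx: ebx=(-3)+28=25
after mod ecx, 8: ecx=28%8=4
cmp edx, ebx  (cmp 40,25)
je top: not taken
after and ebx, edx: ebx=25&40=8
after add ebx, edx: ebx=8+40=48
after mod ebx, 6: ebx=48%6=0
after shl edx, 2: edx=40<<2=160
halt.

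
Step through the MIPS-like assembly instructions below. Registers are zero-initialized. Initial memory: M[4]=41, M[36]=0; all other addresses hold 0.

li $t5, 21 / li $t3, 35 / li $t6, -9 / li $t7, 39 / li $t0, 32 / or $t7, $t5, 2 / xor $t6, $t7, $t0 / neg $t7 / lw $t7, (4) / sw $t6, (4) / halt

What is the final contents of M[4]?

li $t5, 21 → $t5=21
li $t3, 35 → $t3=35
li $t6, -9 → $t6=-9
li $t7, 39 → $t7=39
li $t0, 32 → $t0=32
or $t7, $t5, 2 → $t7=21|2=23
xor $t6, $t7, $t0 → $t6=23^32=55
neg $t7 → $t7=-(23)=-23
lw $t7, (4) → $t7=M[4]=41
sw $t6, (4) → M[4]=55
halt.

55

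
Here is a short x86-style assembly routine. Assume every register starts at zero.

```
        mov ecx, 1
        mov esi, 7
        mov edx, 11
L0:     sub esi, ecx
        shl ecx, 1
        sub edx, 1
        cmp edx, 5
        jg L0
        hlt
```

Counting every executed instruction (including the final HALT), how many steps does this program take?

mov ecx, 1 → ecx=1
mov esi, 7 → esi=7
mov edx, 11 → edx=11
sub esi, ecx → esi=7-1=6
shl ecx, 1 → ecx=1<<1=2
sub edx, 1 → edx=11-1=10
cmp edx, 5  (cmp 10,5)
jg L0: taken
sub esi, ecx → esi=6-2=4
shl ecx, 1 → ecx=2<<1=4
sub edx, 1 → edx=10-1=9
cmp edx, 5  (cmp 9,5)
jg L0: taken
sub esi, ecx → esi=4-4=0
shl ecx, 1 → ecx=4<<1=8
sub edx, 1 → edx=9-1=8
cmp edx, 5  (cmp 8,5)
jg L0: taken
sub esi, ecx → esi=0-8=-8
shl ecx, 1 → ecx=8<<1=16
sub edx, 1 → edx=8-1=7
cmp edx, 5  (cmp 7,5)
jg L0: taken
sub esi, ecx → esi=(-8)-16=-24
shl ecx, 1 → ecx=16<<1=32
sub edx, 1 → edx=7-1=6
cmp edx, 5  (cmp 6,5)
jg L0: taken
sub esi, ecx → esi=(-24)-32=-56
shl ecx, 1 → ecx=32<<1=64
sub edx, 1 → edx=6-1=5
cmp edx, 5  (cmp 5,5)
jg L0: not taken
halt.
Total executed instructions: 34.

34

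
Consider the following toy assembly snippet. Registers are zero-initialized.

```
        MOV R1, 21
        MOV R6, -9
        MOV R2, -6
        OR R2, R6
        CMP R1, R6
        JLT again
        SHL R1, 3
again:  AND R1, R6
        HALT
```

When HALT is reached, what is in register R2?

MOV R1, 21 → R1=21
MOV R6, -9 → R6=-9
MOV R2, -6 → R2=-6
OR R2, R6 → R2=(-6)|(-9)=-1
CMP R1, R6  (cmp 21,-9)
JLT again: not taken
SHL R1, 3 → R1=21<<3=168
AND R1, R6 → R1=168&(-9)=160
halt.

-1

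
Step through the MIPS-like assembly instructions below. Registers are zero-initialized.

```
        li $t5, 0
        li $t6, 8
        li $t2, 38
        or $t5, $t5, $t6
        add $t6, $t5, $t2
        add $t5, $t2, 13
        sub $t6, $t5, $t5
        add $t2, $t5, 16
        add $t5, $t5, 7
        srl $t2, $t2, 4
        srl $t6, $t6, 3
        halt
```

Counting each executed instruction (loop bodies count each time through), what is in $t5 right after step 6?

after li $t5, 0: $t5=0
after li $t6, 8: $t6=8
after li $t2, 38: $t2=38
after or $t5, $t5, $t6: $t5=0|8=8
after add $t6, $t5, $t2: $t6=8+38=46
after add $t5, $t2, 13: $t5=38+13=51
After step 6: $t5 = 51.

51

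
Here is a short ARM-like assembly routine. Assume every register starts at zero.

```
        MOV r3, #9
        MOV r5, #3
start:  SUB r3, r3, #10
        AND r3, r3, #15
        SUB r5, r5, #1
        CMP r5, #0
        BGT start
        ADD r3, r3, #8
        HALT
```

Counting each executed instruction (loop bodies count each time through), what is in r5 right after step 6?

after MOV r3, #9: r3=9
after MOV r5, #3: r5=3
after SUB r3, r3, #10: r3=9-10=-1
after AND r3, r3, #15: r3=(-1)&15=15
after SUB r5, r5, #1: r5=3-1=2
CMP r5, #0  (cmp 2,0)
After step 6: r5 = 2.

2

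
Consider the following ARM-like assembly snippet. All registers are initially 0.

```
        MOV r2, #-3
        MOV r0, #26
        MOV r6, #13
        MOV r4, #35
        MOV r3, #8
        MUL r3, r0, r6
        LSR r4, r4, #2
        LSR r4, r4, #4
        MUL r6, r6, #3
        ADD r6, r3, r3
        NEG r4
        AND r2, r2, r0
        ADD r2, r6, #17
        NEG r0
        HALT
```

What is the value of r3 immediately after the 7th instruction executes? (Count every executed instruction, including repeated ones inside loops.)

338

MOV r2, #-3 → r2=-3
MOV r0, #26 → r0=26
MOV r6, #13 → r6=13
MOV r4, #35 → r4=35
MOV r3, #8 → r3=8
MUL r3, r0, r6 → r3=26*13=338
LSR r4, r4, #2 → r4=35>>2=8
After step 7: r3 = 338.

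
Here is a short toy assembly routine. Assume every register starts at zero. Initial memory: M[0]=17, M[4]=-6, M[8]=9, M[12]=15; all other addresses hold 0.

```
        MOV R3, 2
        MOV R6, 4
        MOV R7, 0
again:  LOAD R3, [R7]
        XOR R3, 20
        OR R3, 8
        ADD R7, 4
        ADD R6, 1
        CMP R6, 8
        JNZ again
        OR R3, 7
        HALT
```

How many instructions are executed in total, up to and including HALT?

MOV R3, 2 → R3=2
MOV R6, 4 → R6=4
MOV R7, 0 → R7=0
LOAD R3, [R7] → R3=M[0]=17
XOR R3, 20 → R3=17^20=5
OR R3, 8 → R3=5|8=13
ADD R7, 4 → R7=0+4=4
ADD R6, 1 → R6=4+1=5
CMP R6, 8  (cmp 5,8)
JNZ again: taken
LOAD R3, [R7] → R3=M[4]=-6
XOR R3, 20 → R3=(-6)^20=-18
OR R3, 8 → R3=(-18)|8=-18
ADD R7, 4 → R7=4+4=8
ADD R6, 1 → R6=5+1=6
CMP R6, 8  (cmp 6,8)
JNZ again: taken
LOAD R3, [R7] → R3=M[8]=9
XOR R3, 20 → R3=9^20=29
OR R3, 8 → R3=29|8=29
ADD R7, 4 → R7=8+4=12
ADD R6, 1 → R6=6+1=7
CMP R6, 8  (cmp 7,8)
JNZ again: taken
LOAD R3, [R7] → R3=M[12]=15
XOR R3, 20 → R3=15^20=27
OR R3, 8 → R3=27|8=27
ADD R7, 4 → R7=12+4=16
ADD R6, 1 → R6=7+1=8
CMP R6, 8  (cmp 8,8)
JNZ again: not taken
OR R3, 7 → R3=27|7=31
halt.
Total executed instructions: 33.

33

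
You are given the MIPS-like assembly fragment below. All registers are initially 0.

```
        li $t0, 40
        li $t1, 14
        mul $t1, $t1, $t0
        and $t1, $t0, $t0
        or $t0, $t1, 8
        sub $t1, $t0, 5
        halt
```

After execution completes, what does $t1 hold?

$t0=40
$t1=14
$t1=14*40=560
$t1=40&40=40
$t0=40|8=40
$t1=40-5=35
halt.

35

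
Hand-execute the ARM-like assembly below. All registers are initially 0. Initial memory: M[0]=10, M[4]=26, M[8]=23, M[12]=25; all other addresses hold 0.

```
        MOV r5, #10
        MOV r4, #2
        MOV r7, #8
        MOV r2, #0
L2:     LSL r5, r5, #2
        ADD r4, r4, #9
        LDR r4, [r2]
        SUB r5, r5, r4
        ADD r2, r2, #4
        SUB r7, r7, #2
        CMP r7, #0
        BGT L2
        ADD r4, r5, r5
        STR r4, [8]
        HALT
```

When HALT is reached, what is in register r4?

MOV r5, #10 → r5=10
MOV r4, #2 → r4=2
MOV r7, #8 → r7=8
MOV r2, #0 → r2=0
LSL r5, r5, #2 → r5=10<<2=40
ADD r4, r4, #9 → r4=2+9=11
LDR r4, [r2] → r4=M[0]=10
SUB r5, r5, r4 → r5=40-10=30
ADD r2, r2, #4 → r2=0+4=4
SUB r7, r7, #2 → r7=8-2=6
CMP r7, #0  (cmp 6,0)
BGT L2: taken
LSL r5, r5, #2 → r5=30<<2=120
ADD r4, r4, #9 → r4=10+9=19
LDR r4, [r2] → r4=M[4]=26
SUB r5, r5, r4 → r5=120-26=94
ADD r2, r2, #4 → r2=4+4=8
SUB r7, r7, #2 → r7=6-2=4
CMP r7, #0  (cmp 4,0)
BGT L2: taken
LSL r5, r5, #2 → r5=94<<2=376
ADD r4, r4, #9 → r4=26+9=35
LDR r4, [r2] → r4=M[8]=23
SUB r5, r5, r4 → r5=376-23=353
ADD r2, r2, #4 → r2=8+4=12
SUB r7, r7, #2 → r7=4-2=2
CMP r7, #0  (cmp 2,0)
BGT L2: taken
LSL r5, r5, #2 → r5=353<<2=1412
ADD r4, r4, #9 → r4=23+9=32
LDR r4, [r2] → r4=M[12]=25
SUB r5, r5, r4 → r5=1412-25=1387
ADD r2, r2, #4 → r2=12+4=16
SUB r7, r7, #2 → r7=2-2=0
CMP r7, #0  (cmp 0,0)
BGT L2: not taken
ADD r4, r5, r5 → r4=1387+1387=2774
STR r4, [8] → M[8]=2774
halt.

2774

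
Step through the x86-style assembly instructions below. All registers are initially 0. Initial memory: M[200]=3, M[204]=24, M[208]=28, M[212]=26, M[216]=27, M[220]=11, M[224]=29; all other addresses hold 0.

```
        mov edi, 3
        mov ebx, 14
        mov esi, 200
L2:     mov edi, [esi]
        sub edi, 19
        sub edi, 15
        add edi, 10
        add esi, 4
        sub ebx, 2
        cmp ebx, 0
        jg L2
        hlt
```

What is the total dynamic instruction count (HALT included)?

edi=3
ebx=14
esi=200
edi=M[200]=3
edi=3-19=-16
edi=(-16)-15=-31
edi=(-31)+10=-21
esi=200+4=204
ebx=14-2=12
cmp ebx, 0  (cmp 12,0)
jg L2: taken
edi=M[204]=24
edi=24-19=5
edi=5-15=-10
edi=(-10)+10=0
esi=204+4=208
ebx=12-2=10
cmp ebx, 0  (cmp 10,0)
jg L2: taken
edi=M[208]=28
edi=28-19=9
edi=9-15=-6
edi=(-6)+10=4
esi=208+4=212
ebx=10-2=8
cmp ebx, 0  (cmp 8,0)
jg L2: taken
edi=M[212]=26
edi=26-19=7
edi=7-15=-8
edi=(-8)+10=2
esi=212+4=216
ebx=8-2=6
cmp ebx, 0  (cmp 6,0)
jg L2: taken
edi=M[216]=27
edi=27-19=8
edi=8-15=-7
edi=(-7)+10=3
esi=216+4=220
ebx=6-2=4
cmp ebx, 0  (cmp 4,0)
jg L2: taken
edi=M[220]=11
edi=11-19=-8
edi=(-8)-15=-23
edi=(-23)+10=-13
esi=220+4=224
ebx=4-2=2
cmp ebx, 0  (cmp 2,0)
jg L2: taken
edi=M[224]=29
edi=29-19=10
edi=10-15=-5
edi=(-5)+10=5
esi=224+4=228
ebx=2-2=0
cmp ebx, 0  (cmp 0,0)
jg L2: not taken
halt.
Total executed instructions: 60.

60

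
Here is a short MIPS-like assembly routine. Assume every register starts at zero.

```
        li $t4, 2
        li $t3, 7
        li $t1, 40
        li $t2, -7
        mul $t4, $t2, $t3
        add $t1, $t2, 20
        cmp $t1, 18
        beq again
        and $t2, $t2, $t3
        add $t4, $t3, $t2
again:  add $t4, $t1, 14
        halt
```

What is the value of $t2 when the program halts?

$t4=2
$t3=7
$t1=40
$t2=-7
$t4=(-7)*7=-49
$t1=(-7)+20=13
cmp $t1, 18  (cmp 13,18)
beq again: not taken
$t2=(-7)&7=1
$t4=7+1=8
$t4=13+14=27
halt.

1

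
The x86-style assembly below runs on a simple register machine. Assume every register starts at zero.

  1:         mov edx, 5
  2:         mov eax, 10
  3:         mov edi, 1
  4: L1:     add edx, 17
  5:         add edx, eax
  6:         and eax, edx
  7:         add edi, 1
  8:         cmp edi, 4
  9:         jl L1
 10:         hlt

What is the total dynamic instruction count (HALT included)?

mov edx, 5 → edx=5
mov eax, 10 → eax=10
mov edi, 1 → edi=1
add edx, 17 → edx=5+17=22
add edx, eax → edx=22+10=32
and eax, edx → eax=10&32=0
add edi, 1 → edi=1+1=2
cmp edi, 4  (cmp 2,4)
jl L1: taken
add edx, 17 → edx=32+17=49
add edx, eax → edx=49+0=49
and eax, edx → eax=0&49=0
add edi, 1 → edi=2+1=3
cmp edi, 4  (cmp 3,4)
jl L1: taken
add edx, 17 → edx=49+17=66
add edx, eax → edx=66+0=66
and eax, edx → eax=0&66=0
add edi, 1 → edi=3+1=4
cmp edi, 4  (cmp 4,4)
jl L1: not taken
halt.
Total executed instructions: 22.

22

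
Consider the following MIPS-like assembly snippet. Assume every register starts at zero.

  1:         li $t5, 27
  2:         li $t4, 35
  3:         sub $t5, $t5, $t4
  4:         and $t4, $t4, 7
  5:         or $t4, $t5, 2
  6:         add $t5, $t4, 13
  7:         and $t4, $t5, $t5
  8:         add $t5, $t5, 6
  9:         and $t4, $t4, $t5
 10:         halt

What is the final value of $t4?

after li $t5, 27: $t5=27
after li $t4, 35: $t4=35
after sub $t5, $t5, $t4: $t5=27-35=-8
after and $t4, $t4, 7: $t4=35&7=3
after or $t4, $t5, 2: $t4=(-8)|2=-6
after add $t5, $t4, 13: $t5=(-6)+13=7
after and $t4, $t5, $t5: $t4=7&7=7
after add $t5, $t5, 6: $t5=7+6=13
after and $t4, $t4, $t5: $t4=7&13=5
halt.

5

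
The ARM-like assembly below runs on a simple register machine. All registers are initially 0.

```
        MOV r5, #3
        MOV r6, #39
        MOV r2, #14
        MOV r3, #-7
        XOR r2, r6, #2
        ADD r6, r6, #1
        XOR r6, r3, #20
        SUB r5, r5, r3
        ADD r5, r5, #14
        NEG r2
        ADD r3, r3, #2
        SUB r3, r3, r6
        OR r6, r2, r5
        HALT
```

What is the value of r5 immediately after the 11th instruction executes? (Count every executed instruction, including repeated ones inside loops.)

after MOV r5, #3: r5=3
after MOV r6, #39: r6=39
after MOV r2, #14: r2=14
after MOV r3, #-7: r3=-7
after XOR r2, r6, #2: r2=39^2=37
after ADD r6, r6, #1: r6=39+1=40
after XOR r6, r3, #20: r6=(-7)^20=-19
after SUB r5, r5, r3: r5=3-(-7)=10
after ADD r5, r5, #14: r5=10+14=24
after NEG r2: r2=-(37)=-37
after ADD r3, r3, #2: r3=(-7)+2=-5
After step 11: r5 = 24.

24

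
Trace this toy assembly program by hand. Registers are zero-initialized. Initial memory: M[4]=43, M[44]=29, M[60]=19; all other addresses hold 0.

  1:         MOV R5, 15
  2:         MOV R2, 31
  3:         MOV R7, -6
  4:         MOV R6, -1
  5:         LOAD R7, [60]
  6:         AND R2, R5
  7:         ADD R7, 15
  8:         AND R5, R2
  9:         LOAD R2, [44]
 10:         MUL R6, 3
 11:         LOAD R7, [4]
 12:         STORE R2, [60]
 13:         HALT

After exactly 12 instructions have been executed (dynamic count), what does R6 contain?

MOV R5, 15 → R5=15
MOV R2, 31 → R2=31
MOV R7, -6 → R7=-6
MOV R6, -1 → R6=-1
LOAD R7, [60] → R7=M[60]=19
AND R2, R5 → R2=31&15=15
ADD R7, 15 → R7=19+15=34
AND R5, R2 → R5=15&15=15
LOAD R2, [44] → R2=M[44]=29
MUL R6, 3 → R6=(-1)*3=-3
LOAD R7, [4] → R7=M[4]=43
STORE R2, [60] → M[60]=29
After step 12: R6 = -3.

-3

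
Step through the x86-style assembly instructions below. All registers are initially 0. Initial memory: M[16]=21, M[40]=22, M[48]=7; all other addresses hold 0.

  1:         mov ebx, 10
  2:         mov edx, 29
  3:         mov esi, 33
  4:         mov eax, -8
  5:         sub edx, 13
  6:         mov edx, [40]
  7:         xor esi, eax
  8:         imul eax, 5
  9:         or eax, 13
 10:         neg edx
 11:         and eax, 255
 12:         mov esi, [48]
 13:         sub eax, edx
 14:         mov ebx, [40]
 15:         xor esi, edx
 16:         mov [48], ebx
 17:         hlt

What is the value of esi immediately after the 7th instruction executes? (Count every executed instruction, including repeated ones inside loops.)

-39

ebx=10
edx=29
esi=33
eax=-8
edx=29-13=16
edx=M[40]=22
esi=33^(-8)=-39
After step 7: esi = -39.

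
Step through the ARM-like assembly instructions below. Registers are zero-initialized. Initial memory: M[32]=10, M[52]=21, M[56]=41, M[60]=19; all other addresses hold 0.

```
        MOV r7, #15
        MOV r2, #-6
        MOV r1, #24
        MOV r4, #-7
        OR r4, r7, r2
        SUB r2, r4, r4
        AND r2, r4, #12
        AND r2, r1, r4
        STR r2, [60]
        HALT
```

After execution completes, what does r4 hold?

r7=15
r2=-6
r1=24
r4=-7
r4=15|(-6)=-1
r2=(-1)-(-1)=0
r2=(-1)&12=12
r2=24&(-1)=24
STR r2, [60] → M[60]=24
halt.

-1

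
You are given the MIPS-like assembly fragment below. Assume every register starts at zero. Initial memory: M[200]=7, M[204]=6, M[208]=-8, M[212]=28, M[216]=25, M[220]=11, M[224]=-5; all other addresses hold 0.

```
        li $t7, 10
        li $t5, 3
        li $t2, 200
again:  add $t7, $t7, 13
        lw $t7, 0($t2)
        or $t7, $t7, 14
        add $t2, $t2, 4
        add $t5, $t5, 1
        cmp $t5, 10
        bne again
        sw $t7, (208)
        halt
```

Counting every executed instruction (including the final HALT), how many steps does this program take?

li $t7, 10 → $t7=10
li $t5, 3 → $t5=3
li $t2, 200 → $t2=200
add $t7, $t7, 13 → $t7=10+13=23
lw $t7, 0($t2) → $t7=M[200]=7
or $t7, $t7, 14 → $t7=7|14=15
add $t2, $t2, 4 → $t2=200+4=204
add $t5, $t5, 1 → $t5=3+1=4
cmp $t5, 10  (cmp 4,10)
bne again: taken
add $t7, $t7, 13 → $t7=15+13=28
lw $t7, 0($t2) → $t7=M[204]=6
or $t7, $t7, 14 → $t7=6|14=14
add $t2, $t2, 4 → $t2=204+4=208
add $t5, $t5, 1 → $t5=4+1=5
cmp $t5, 10  (cmp 5,10)
bne again: taken
add $t7, $t7, 13 → $t7=14+13=27
lw $t7, 0($t2) → $t7=M[208]=-8
or $t7, $t7, 14 → $t7=(-8)|14=-2
add $t2, $t2, 4 → $t2=208+4=212
add $t5, $t5, 1 → $t5=5+1=6
cmp $t5, 10  (cmp 6,10)
bne again: taken
add $t7, $t7, 13 → $t7=(-2)+13=11
lw $t7, 0($t2) → $t7=M[212]=28
or $t7, $t7, 14 → $t7=28|14=30
add $t2, $t2, 4 → $t2=212+4=216
add $t5, $t5, 1 → $t5=6+1=7
cmp $t5, 10  (cmp 7,10)
bne again: taken
add $t7, $t7, 13 → $t7=30+13=43
lw $t7, 0($t2) → $t7=M[216]=25
or $t7, $t7, 14 → $t7=25|14=31
add $t2, $t2, 4 → $t2=216+4=220
add $t5, $t5, 1 → $t5=7+1=8
cmp $t5, 10  (cmp 8,10)
bne again: taken
add $t7, $t7, 13 → $t7=31+13=44
lw $t7, 0($t2) → $t7=M[220]=11
or $t7, $t7, 14 → $t7=11|14=15
add $t2, $t2, 4 → $t2=220+4=224
add $t5, $t5, 1 → $t5=8+1=9
cmp $t5, 10  (cmp 9,10)
bne again: taken
add $t7, $t7, 13 → $t7=15+13=28
lw $t7, 0($t2) → $t7=M[224]=-5
or $t7, $t7, 14 → $t7=(-5)|14=-1
add $t2, $t2, 4 → $t2=224+4=228
add $t5, $t5, 1 → $t5=9+1=10
cmp $t5, 10  (cmp 10,10)
bne again: not taken
sw $t7, (208) → M[208]=-1
halt.
Total executed instructions: 54.

54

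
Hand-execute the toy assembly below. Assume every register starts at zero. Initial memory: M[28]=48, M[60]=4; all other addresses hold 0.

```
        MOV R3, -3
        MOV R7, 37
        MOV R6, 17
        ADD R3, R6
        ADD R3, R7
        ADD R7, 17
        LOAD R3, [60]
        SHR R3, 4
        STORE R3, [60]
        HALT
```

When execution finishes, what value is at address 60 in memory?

0

R3=-3
R7=37
R6=17
R3=(-3)+17=14
R3=14+37=51
R7=37+17=54
R3=M[60]=4
R3=4>>4=0
STORE R3, [60] → M[60]=0
halt.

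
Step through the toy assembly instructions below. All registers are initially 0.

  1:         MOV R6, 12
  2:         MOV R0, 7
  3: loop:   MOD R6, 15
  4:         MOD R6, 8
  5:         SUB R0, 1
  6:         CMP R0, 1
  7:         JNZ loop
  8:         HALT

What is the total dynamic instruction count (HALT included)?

33

MOV R6, 12 → R6=12
MOV R0, 7 → R0=7
MOD R6, 15 → R6=12%15=12
MOD R6, 8 → R6=12%8=4
SUB R0, 1 → R0=7-1=6
CMP R0, 1  (cmp 6,1)
JNZ loop: taken
MOD R6, 15 → R6=4%15=4
MOD R6, 8 → R6=4%8=4
SUB R0, 1 → R0=6-1=5
CMP R0, 1  (cmp 5,1)
JNZ loop: taken
MOD R6, 15 → R6=4%15=4
MOD R6, 8 → R6=4%8=4
SUB R0, 1 → R0=5-1=4
CMP R0, 1  (cmp 4,1)
JNZ loop: taken
MOD R6, 15 → R6=4%15=4
MOD R6, 8 → R6=4%8=4
SUB R0, 1 → R0=4-1=3
CMP R0, 1  (cmp 3,1)
JNZ loop: taken
MOD R6, 15 → R6=4%15=4
MOD R6, 8 → R6=4%8=4
SUB R0, 1 → R0=3-1=2
CMP R0, 1  (cmp 2,1)
JNZ loop: taken
MOD R6, 15 → R6=4%15=4
MOD R6, 8 → R6=4%8=4
SUB R0, 1 → R0=2-1=1
CMP R0, 1  (cmp 1,1)
JNZ loop: not taken
halt.
Total executed instructions: 33.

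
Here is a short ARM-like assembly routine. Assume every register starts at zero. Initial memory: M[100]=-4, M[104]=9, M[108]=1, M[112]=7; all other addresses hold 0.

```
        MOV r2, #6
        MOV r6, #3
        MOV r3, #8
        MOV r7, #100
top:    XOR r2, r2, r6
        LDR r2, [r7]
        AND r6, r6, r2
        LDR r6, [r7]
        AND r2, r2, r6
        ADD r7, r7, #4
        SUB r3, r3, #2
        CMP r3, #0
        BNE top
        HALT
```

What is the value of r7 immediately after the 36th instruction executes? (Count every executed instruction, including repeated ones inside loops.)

112

after MOV r2, #6: r2=6
after MOV r6, #3: r6=3
after MOV r3, #8: r3=8
after MOV r7, #100: r7=100
after XOR r2, r2, r6: r2=6^3=5
after LDR r2, [r7]: r2=M[100]=-4
after AND r6, r6, r2: r6=3&(-4)=0
after LDR r6, [r7]: r6=M[100]=-4
after AND r2, r2, r6: r2=(-4)&(-4)=-4
after ADD r7, r7, #4: r7=100+4=104
after SUB r3, r3, #2: r3=8-2=6
CMP r3, #0  (cmp 6,0)
BNE top: taken
after XOR r2, r2, r6: r2=(-4)^(-4)=0
after LDR r2, [r7]: r2=M[104]=9
after AND r6, r6, r2: r6=(-4)&9=8
after LDR r6, [r7]: r6=M[104]=9
after AND r2, r2, r6: r2=9&9=9
after ADD r7, r7, #4: r7=104+4=108
after SUB r3, r3, #2: r3=6-2=4
CMP r3, #0  (cmp 4,0)
BNE top: taken
after XOR r2, r2, r6: r2=9^9=0
after LDR r2, [r7]: r2=M[108]=1
after AND r6, r6, r2: r6=9&1=1
after LDR r6, [r7]: r6=M[108]=1
after AND r2, r2, r6: r2=1&1=1
after ADD r7, r7, #4: r7=108+4=112
after SUB r3, r3, #2: r3=4-2=2
CMP r3, #0  (cmp 2,0)
BNE top: taken
after XOR r2, r2, r6: r2=1^1=0
after LDR r2, [r7]: r2=M[112]=7
after AND r6, r6, r2: r6=1&7=1
after LDR r6, [r7]: r6=M[112]=7
after AND r2, r2, r6: r2=7&7=7
After step 36: r7 = 112.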